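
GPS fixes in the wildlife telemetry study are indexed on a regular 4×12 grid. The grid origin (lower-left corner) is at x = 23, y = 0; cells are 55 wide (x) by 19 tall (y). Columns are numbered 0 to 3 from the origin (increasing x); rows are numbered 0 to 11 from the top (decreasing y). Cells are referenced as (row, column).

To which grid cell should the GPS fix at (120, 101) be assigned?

Column index: ⌊(120 − 23) / 55⌋ = ⌊1.764⌋ = 1
Row offset from origin: ⌊(101 − 0) / 19⌋ = ⌊5.316⌋ = 5 → row 6 (counted from top)

(6, 1)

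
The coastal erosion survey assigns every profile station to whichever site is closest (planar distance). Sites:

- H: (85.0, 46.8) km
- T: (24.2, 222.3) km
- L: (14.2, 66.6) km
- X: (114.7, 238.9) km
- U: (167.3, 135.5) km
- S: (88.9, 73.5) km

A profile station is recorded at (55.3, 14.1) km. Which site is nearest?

Squared distances to each site:
H: 1951.380; T: 44314.450; L: 4445.460; X: 54063.400; U: 27281.960; S: 4657.320.
Minimum at H.

H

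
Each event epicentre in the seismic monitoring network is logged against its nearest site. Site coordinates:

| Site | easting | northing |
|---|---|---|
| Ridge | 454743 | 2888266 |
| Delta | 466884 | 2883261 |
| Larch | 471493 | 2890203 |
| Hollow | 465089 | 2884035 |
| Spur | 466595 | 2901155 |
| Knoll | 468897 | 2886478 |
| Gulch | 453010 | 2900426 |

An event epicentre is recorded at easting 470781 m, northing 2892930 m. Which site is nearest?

Larch

Squared distances to each site:
Ridge: 278970340.000; Delta: 108676170.000; Larch: 7943473.000; Hollow: 111519889.000; Spur: 85173221.000; Knoll: 45177760.000; Gulch: 371998457.000.
Minimum at Larch.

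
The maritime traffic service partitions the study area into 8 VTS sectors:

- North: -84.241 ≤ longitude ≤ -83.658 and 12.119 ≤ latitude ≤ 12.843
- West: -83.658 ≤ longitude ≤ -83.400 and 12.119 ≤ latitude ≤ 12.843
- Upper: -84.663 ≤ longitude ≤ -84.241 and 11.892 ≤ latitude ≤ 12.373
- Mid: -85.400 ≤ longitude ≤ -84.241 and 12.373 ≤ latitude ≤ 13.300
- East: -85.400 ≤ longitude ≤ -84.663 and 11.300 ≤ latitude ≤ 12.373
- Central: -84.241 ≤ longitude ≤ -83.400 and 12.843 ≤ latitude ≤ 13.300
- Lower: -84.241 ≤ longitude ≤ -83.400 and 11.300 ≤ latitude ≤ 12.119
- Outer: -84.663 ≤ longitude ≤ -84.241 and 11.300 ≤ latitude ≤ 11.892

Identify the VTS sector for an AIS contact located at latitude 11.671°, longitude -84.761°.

The point has longitude = -84.761 and latitude = 11.671.
Only East satisfies -85.400 ≤ longitude ≤ -84.663 and 11.300 ≤ latitude ≤ 12.373.

East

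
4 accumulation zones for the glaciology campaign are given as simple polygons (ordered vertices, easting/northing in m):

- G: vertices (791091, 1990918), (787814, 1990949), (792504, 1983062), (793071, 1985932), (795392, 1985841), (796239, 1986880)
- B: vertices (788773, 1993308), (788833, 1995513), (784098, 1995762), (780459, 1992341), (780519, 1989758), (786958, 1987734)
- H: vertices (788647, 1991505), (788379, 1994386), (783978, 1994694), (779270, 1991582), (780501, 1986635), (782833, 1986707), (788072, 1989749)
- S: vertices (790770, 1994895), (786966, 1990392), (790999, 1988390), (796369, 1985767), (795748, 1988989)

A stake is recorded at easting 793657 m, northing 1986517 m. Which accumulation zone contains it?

Cast a ray rightward from (793657, 1986517). For each polygon, the edges (by vertex number in listed order) whose endpoints lie on opposite sides of northing = 1986517, where each meets that height, and whether that is right or left of the point:
G: 2–3 at easting≈790449.5 (left), 5–6 at easting≈795943.1 (right) → 1 crossing.
B: no edge straddles that height → 0 crossings.
H: no edge straddles that height → 0 crossings.
S: 3–4 at easting≈794833.5 (right), 4–5 at easting≈796224.4 (right) → 2 crossings.
Only G has an odd count, so the point is inside G.

G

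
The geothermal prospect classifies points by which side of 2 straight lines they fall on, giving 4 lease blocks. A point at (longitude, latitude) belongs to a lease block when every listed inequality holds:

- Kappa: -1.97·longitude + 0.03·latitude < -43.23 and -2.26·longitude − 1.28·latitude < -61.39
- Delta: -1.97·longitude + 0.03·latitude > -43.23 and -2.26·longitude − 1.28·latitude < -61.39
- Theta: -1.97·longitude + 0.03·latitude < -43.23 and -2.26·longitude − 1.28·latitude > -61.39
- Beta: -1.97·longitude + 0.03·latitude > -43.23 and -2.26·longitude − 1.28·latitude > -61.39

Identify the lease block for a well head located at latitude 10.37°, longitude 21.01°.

-1.97·21.01 + 0.03·10.37 = -41.079, which is > -43.23
-2.26·21.01 − 1.28·10.37 = -60.756, which is > -61.39
This sign pattern matches Beta.

Beta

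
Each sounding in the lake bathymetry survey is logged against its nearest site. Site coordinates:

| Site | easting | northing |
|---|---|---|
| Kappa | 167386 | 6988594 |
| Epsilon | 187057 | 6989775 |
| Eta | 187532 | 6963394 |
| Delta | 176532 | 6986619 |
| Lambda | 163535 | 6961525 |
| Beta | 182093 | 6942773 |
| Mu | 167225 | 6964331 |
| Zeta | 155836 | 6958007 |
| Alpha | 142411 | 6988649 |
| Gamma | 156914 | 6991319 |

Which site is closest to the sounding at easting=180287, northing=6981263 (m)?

Delta

Squared distances to each site:
Kappa: 220179362.000; Epsilon: 118287044.000; Eta: 371791186.000; Delta: 42786761.000; Lambda: 670218148.000; Beta: 1484741736.000; Mu: 457308468.000; Zeta: 1138692937.000; Alpha: 1489144372.000; Gamma: 647420265.000.
Minimum at Delta.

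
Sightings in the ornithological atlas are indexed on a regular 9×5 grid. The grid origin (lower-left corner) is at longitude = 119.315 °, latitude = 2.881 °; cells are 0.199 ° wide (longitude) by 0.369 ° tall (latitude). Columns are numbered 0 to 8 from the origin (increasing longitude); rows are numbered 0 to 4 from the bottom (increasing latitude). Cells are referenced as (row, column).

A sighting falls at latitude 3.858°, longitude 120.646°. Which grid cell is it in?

(2, 6)

Column index: ⌊(120.646 − 119.315) / 0.199⌋ = ⌊6.688⌋ = 6
Row offset from origin: ⌊(3.858 − 2.881) / 0.369⌋ = ⌊2.648⌋ = 2 → row 2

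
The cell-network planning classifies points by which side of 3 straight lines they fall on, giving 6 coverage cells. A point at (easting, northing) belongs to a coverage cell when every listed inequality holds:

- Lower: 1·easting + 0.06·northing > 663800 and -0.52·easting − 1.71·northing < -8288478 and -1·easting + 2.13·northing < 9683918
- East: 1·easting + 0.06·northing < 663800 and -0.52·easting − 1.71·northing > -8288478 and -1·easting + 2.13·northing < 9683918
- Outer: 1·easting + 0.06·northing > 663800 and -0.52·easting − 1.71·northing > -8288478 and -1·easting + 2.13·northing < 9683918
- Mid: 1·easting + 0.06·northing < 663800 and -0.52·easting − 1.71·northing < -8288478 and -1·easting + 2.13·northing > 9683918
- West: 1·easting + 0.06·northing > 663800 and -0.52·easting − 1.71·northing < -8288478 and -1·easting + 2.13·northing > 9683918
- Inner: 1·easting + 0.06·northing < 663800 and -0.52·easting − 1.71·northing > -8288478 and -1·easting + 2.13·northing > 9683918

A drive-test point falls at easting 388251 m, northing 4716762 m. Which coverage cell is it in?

Outer

1·388251 + 0.06·4716762 = 671256.720, which is > 663800
-0.52·388251 − 1.71·4716762 = -8267553.540, which is > -8288478
-1·388251 + 2.13·4716762 = 9658452.060, which is < 9683918
This sign pattern matches Outer.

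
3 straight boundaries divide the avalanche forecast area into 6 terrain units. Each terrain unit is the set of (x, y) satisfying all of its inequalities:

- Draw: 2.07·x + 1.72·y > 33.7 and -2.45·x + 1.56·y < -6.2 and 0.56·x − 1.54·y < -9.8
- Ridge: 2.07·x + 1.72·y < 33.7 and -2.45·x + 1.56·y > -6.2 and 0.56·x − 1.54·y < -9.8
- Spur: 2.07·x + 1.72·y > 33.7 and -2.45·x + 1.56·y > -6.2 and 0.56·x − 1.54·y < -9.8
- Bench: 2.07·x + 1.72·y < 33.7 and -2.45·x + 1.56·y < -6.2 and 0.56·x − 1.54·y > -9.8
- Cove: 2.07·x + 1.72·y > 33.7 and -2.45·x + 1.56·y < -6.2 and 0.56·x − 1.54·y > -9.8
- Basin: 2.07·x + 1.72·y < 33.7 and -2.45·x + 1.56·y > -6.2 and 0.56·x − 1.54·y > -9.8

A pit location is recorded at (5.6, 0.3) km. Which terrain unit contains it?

2.07·5.6 + 1.72·0.3 = 12.108, which is < 33.7
-2.45·5.6 + 1.56·0.3 = -13.252, which is < -6.2
0.56·5.6 − 1.54·0.3 = 2.674, which is > -9.8
This sign pattern matches Bench.

Bench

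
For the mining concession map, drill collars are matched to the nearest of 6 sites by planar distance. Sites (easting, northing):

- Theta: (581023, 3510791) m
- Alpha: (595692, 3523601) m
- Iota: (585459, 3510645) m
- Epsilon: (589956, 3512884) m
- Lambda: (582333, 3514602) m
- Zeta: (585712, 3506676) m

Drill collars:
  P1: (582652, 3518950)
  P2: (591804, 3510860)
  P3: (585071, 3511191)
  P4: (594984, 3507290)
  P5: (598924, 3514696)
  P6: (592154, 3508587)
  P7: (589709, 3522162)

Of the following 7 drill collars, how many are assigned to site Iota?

1

P1 → Lambda
P2 → Epsilon
P3 → Iota
P4 → Epsilon
P5 → Epsilon
P6 → Epsilon
P7 → Alpha
1 of the 7 goes to Iota.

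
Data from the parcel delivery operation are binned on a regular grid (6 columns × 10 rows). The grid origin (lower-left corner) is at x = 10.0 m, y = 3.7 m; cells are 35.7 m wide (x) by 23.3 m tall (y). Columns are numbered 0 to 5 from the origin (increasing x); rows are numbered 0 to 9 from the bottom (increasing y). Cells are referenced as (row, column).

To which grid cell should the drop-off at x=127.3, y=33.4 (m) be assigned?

Column index: ⌊(127.3 − 10.0) / 35.7⌋ = ⌊3.286⌋ = 3
Row offset from origin: ⌊(33.4 − 3.7) / 23.3⌋ = ⌊1.275⌋ = 1 → row 1

(1, 3)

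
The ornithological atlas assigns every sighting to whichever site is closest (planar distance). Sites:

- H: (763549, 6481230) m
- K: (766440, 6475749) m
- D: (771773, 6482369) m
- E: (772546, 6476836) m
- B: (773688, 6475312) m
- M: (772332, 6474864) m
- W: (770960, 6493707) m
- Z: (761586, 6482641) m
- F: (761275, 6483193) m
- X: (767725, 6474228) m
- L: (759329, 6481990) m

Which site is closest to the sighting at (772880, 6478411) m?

E

Squared distances to each site:
H: 95014322.000; K: 48559844.000; D: 16891213.000; E: 2592181.000; B: 10256665.000; M: 12881513.000; W: 237654016.000; Z: 145447336.000; F: 157543549.000; X: 44071514.000; L: 196438842.000.
Minimum at E.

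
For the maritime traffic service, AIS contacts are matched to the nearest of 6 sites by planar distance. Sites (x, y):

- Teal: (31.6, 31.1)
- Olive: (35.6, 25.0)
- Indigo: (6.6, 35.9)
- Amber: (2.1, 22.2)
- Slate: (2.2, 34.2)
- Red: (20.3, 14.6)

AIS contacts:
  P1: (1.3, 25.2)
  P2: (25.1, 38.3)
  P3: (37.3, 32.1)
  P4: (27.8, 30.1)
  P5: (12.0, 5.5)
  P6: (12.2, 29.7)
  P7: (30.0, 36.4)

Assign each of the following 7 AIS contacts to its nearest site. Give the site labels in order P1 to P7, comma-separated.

P1 → Amber (d²=9.64)
P2 → Teal (d²=94.09)
P3 → Teal (d²=33.49)
P4 → Teal (d²=15.44)
P5 → Red (d²=151.70)
P6 → Indigo (d²=69.80)
P7 → Teal (d²=30.65)

Amber, Teal, Teal, Teal, Red, Indigo, Teal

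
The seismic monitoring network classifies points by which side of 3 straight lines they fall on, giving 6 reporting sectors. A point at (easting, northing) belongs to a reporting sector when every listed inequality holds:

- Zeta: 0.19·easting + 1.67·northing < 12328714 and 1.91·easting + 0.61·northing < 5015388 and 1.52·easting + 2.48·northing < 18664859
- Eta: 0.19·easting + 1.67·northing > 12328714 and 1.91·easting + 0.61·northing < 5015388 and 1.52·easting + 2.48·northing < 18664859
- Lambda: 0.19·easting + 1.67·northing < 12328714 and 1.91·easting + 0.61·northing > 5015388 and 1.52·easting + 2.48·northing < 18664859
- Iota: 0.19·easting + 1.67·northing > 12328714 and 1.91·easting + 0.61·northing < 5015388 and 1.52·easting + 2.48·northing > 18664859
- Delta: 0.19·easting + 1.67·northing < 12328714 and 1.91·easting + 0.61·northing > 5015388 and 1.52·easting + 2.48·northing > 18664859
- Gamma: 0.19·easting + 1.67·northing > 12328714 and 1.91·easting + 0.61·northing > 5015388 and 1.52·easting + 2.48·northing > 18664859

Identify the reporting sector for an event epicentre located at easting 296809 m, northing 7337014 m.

Lambda

0.19·296809 + 1.67·7337014 = 12309207.090, which is < 12328714
1.91·296809 + 0.61·7337014 = 5042483.730, which is > 5015388
1.52·296809 + 2.48·7337014 = 18646944.400, which is < 18664859
This sign pattern matches Lambda.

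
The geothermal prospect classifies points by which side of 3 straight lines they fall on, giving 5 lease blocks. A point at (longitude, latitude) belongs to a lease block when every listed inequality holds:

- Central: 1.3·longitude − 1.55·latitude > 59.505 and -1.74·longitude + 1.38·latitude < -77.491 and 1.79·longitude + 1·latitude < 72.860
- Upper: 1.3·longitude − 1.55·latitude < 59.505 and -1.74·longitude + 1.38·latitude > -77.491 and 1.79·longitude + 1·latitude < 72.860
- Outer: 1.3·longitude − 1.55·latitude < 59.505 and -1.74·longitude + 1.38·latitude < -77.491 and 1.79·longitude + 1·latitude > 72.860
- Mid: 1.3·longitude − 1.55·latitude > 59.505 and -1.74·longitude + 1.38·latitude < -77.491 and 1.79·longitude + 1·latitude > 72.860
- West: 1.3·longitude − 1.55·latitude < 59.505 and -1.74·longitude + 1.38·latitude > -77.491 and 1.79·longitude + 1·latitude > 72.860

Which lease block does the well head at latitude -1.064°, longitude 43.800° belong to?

1.3·43.800 − 1.55·-1.064 = 58.589, which is < 59.505
-1.74·43.800 + 1.38·-1.064 = -77.680, which is < -77.491
1.79·43.800 + 1·-1.064 = 77.338, which is > 72.860
This sign pattern matches Outer.

Outer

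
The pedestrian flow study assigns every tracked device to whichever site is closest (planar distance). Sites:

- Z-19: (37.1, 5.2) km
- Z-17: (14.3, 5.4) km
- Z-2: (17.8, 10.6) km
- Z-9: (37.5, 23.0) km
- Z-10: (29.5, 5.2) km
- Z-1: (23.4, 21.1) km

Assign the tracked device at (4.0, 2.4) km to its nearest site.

Z-17

Squared distances to each site:
Z-19: 1103.450; Z-17: 115.090; Z-2: 257.680; Z-9: 1546.610; Z-10: 658.090; Z-1: 726.050.
Minimum at Z-17.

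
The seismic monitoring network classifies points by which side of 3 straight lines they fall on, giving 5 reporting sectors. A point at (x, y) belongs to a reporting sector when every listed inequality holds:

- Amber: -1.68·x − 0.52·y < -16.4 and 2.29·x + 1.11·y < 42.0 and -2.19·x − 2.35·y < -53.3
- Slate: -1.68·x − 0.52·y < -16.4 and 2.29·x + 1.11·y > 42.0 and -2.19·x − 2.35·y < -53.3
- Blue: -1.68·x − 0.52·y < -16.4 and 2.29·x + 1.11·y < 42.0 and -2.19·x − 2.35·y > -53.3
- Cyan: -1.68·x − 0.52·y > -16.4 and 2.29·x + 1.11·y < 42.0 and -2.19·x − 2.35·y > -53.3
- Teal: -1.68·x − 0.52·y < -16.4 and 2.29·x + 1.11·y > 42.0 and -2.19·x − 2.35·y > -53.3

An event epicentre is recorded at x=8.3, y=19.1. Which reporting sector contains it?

Amber

-1.68·8.3 − 0.52·19.1 = -23.876, which is < -16.4
2.29·8.3 + 1.11·19.1 = 40.208, which is < 42.0
-2.19·8.3 − 2.35·19.1 = -63.062, which is < -53.3
This sign pattern matches Amber.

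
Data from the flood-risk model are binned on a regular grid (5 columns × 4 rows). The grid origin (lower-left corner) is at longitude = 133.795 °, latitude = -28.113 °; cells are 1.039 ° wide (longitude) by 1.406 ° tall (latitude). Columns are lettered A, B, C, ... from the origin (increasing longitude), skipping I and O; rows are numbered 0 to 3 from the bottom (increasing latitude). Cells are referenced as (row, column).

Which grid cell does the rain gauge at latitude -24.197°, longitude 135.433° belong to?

(2, B)

Column index: ⌊(135.433 − 133.795) / 1.039⌋ = ⌊1.577⌋ = 1 → column B
Row offset from origin: ⌊(-24.197 − -28.113) / 1.406⌋ = ⌊2.785⌋ = 2 → row 2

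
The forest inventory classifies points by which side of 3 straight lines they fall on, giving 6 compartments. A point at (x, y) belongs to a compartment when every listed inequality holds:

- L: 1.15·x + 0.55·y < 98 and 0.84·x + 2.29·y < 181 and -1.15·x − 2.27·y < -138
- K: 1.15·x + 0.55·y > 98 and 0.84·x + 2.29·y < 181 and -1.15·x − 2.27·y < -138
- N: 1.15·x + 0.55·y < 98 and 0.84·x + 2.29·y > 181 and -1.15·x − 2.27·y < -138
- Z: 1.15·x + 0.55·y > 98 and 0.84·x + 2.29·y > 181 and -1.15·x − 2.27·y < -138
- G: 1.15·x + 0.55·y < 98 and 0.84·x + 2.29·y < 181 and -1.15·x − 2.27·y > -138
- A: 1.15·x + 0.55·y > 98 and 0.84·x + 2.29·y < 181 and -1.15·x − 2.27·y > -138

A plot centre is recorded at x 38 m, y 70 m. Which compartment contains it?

N

1.15·38 + 0.55·70 = 82.200, which is < 98
0.84·38 + 2.29·70 = 192.220, which is > 181
-1.15·38 − 2.27·70 = -202.600, which is < -138
This sign pattern matches N.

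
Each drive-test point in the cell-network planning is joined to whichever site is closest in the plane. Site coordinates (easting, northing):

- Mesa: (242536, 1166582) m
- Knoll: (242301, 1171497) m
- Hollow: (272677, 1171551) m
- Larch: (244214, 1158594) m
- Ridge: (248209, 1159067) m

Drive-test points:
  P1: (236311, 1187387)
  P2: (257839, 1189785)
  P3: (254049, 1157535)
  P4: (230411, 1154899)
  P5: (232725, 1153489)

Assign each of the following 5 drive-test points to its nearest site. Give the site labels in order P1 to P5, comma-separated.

Knoll, Hollow, Ridge, Larch, Larch

P1 → Knoll (d²=288372200.00)
P2 → Hollow (d²=552645000.00)
P3 → Ridge (d²=36452624.00)
P4 → Larch (d²=204175834.00)
P5 → Larch (d²=158058146.00)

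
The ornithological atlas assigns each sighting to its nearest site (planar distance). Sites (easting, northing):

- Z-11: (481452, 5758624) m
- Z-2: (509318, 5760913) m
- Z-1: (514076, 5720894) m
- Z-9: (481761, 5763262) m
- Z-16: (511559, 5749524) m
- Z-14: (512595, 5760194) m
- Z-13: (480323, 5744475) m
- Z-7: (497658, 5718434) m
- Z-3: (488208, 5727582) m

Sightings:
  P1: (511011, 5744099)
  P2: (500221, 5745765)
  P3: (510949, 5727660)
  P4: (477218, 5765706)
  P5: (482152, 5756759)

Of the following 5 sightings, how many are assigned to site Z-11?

1

P1 → Z-16
P2 → Z-16
P3 → Z-1
P4 → Z-9
P5 → Z-11
1 of the 5 goes to Z-11.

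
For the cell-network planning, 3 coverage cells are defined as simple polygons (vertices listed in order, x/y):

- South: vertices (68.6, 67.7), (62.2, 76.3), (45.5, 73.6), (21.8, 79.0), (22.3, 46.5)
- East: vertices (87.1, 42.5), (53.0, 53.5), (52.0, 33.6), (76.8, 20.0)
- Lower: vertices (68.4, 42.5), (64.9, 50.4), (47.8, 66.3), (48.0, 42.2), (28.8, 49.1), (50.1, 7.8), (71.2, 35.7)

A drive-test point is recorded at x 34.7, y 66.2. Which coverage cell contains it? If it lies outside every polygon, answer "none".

Cast a ray rightward from (34.7, 66.2). For each polygon, the edges (by vertex number in listed order) whose endpoints lie on opposite sides of y = 66.2, where each meets that height, and whether that is right or left of the point:
South: 4–5 at x≈22.00 (left), 5–1 at x≈65.32 (right) → 1 crossing.
East: no edge straddles that height → 0 crossings.
Lower: 2–3 at x≈47.91 (right), 3–4 at x≈47.80 (right) → 2 crossings.
Only South has an odd count, so the point is inside South.

South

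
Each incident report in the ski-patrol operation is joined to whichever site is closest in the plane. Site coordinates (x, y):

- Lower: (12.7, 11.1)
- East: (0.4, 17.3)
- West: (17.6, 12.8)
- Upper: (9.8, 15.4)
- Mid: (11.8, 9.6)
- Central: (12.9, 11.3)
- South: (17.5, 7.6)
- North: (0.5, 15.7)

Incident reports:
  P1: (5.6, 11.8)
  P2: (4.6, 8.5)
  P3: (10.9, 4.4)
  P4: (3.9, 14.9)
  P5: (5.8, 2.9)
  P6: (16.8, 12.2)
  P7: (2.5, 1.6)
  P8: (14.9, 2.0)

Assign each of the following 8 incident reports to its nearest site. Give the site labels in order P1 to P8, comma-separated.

Upper, Mid, Mid, North, Mid, West, Mid, South

P1 → Upper (d²=30.60)
P2 → Mid (d²=53.05)
P3 → Mid (d²=27.85)
P4 → North (d²=12.20)
P5 → Mid (d²=80.89)
P6 → West (d²=1.00)
P7 → Mid (d²=150.49)
P8 → South (d²=38.12)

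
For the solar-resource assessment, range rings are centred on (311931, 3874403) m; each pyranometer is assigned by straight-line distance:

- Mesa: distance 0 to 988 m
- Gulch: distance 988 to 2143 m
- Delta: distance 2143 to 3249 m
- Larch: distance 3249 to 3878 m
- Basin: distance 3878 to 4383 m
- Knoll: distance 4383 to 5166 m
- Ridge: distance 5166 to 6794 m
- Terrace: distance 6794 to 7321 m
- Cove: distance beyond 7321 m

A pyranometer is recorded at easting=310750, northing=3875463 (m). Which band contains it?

Distance = √((310750−311931)² + (3875463−3874403)²) = √(1394761.000 + 1123600.000) = 1586.934 m.
988 ≤ 1586.934 < 2143 → Gulch.

Gulch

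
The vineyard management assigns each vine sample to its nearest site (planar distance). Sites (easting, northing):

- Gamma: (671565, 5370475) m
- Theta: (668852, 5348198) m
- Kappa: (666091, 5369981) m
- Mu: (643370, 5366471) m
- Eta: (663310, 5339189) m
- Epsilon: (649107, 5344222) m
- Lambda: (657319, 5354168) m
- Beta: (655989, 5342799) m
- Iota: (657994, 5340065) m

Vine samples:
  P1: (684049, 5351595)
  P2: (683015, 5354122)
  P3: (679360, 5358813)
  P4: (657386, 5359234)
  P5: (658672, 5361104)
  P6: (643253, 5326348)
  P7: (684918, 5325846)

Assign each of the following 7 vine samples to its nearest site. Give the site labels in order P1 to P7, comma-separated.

P1 → Theta (d²=242488418.00)
P2 → Theta (d²=235684345.00)
P3 → Gamma (d²=196764269.00)
P4 → Lambda (d²=25668845.00)
P5 → Lambda (d²=49938705.00)
P6 → Epsilon (d²=353749192.00)
P7 → Eta (d²=644941313.00)

Theta, Theta, Gamma, Lambda, Lambda, Epsilon, Eta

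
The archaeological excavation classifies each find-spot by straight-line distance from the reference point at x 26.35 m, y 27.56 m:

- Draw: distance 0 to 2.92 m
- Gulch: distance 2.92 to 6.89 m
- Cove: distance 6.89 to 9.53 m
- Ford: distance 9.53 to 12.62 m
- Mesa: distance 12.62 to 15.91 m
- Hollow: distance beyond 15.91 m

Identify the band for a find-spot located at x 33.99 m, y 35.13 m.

Distance = √((33.99−26.35)² + (35.13−27.56)²) = √(58.370 + 57.305) = 10.755 m.
9.53 ≤ 10.755 < 12.62 → Ford.

Ford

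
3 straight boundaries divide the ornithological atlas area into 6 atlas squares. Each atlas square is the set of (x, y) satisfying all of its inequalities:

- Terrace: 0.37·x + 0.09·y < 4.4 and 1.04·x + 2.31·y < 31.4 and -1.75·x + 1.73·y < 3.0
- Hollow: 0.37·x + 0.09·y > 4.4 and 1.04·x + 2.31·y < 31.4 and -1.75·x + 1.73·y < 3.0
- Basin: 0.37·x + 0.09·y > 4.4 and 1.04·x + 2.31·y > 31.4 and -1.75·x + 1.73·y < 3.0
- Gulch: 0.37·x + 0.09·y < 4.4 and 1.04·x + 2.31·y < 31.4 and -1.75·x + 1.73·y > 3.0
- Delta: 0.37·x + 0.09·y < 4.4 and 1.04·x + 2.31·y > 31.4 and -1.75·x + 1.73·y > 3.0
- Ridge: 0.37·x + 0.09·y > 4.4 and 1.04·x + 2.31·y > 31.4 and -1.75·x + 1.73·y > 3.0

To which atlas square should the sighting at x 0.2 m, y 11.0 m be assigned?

0.37·0.2 + 0.09·11.0 = 1.064, which is < 4.4
1.04·0.2 + 2.31·11.0 = 25.618, which is < 31.4
-1.75·0.2 + 1.73·11.0 = 18.680, which is > 3.0
This sign pattern matches Gulch.

Gulch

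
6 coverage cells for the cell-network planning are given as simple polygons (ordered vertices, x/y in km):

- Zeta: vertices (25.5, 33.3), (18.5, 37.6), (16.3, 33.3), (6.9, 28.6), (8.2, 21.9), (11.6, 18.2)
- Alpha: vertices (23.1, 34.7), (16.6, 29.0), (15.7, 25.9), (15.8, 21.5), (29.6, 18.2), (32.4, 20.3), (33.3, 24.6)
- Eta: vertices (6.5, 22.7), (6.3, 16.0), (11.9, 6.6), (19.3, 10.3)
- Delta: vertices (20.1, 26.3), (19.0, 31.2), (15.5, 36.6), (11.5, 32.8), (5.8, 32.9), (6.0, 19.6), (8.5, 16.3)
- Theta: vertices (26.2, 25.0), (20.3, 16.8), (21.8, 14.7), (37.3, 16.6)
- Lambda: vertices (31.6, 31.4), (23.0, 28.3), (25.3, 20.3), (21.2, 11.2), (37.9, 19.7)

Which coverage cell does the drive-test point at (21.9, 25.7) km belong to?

Alpha

Cast a ray rightward from (21.9, 25.7). For each polygon, the edges (by vertex number in listed order) whose endpoints lie on opposite sides of y = 25.7, where each meets that height, and whether that is right or left of the point:
Zeta: 4–5 at x≈7.46 (left), 6–1 at x≈18.50 (left) → 0 crossings.
Alpha: 3–4 at x≈15.70 (left), 7–1 at x≈32.19 (right) → 1 crossing.
Eta: no edge straddles that height → 0 crossings.
Delta: 5–6 at x≈5.91 (left), 7–1 at x≈19.40 (left) → 0 crossings.
Theta: no edge straddles that height → 0 crossings.
Lambda: 2–3 at x≈23.75 (right), 5–1 at x≈34.67 (right) → 2 crossings.
Only Alpha has an odd count, so the point is inside Alpha.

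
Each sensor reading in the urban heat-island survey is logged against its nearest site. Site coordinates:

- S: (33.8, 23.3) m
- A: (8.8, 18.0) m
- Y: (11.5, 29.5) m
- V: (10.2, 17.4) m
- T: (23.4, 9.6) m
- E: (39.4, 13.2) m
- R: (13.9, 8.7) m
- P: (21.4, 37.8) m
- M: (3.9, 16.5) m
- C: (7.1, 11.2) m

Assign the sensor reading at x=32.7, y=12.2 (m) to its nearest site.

Squared distances to each site:
S: 124.420; A: 604.850; Y: 748.730; V: 533.290; T: 93.250; E: 45.890; R: 365.690; P: 783.050; M: 847.930; C: 656.360.
Minimum at E.

E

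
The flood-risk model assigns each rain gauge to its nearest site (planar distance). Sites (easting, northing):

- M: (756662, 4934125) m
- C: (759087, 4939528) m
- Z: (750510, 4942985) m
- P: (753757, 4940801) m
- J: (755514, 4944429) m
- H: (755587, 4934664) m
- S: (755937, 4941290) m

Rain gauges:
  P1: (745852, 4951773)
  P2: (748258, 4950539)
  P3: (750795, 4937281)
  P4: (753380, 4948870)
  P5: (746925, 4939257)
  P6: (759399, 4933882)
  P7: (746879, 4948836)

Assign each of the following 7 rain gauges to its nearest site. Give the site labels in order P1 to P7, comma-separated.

P1 → Z (d²=98925908.00)
P2 → Z (d²=62134420.00)
P3 → P (d²=21163844.00)
P4 → J (d²=24276437.00)
P5 → Z (d²=26750209.00)
P6 → M (d²=7550218.00)
P7 → Z (d²=47418362.00)

Z, Z, P, J, Z, M, Z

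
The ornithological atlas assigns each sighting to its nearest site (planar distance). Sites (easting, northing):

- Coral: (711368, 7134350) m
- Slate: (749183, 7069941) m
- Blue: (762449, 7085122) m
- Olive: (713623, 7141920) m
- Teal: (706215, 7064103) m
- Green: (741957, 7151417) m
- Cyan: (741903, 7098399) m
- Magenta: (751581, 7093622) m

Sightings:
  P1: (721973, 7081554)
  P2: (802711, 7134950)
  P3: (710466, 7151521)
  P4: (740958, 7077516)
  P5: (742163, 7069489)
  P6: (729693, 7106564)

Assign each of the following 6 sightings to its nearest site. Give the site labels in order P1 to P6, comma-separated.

P1 → Teal (d²=552851965.00)
P2 → Green (d²=3962210605.00)
P3 → Olive (d²=102145850.00)
P4 → Slate (d²=125031250.00)
P5 → Slate (d²=49484704.00)
P6 → Cyan (d²=215751325.00)

Teal, Green, Olive, Slate, Slate, Cyan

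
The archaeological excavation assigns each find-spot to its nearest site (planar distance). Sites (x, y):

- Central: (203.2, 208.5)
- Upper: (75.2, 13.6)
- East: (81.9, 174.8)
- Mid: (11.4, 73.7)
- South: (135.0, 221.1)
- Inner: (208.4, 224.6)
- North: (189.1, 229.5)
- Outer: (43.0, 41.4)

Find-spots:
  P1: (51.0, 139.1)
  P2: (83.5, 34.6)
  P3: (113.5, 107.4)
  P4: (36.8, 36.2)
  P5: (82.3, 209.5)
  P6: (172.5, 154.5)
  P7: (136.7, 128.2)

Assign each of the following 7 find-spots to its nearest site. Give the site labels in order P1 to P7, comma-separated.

East, Upper, East, Outer, East, Central, East

P1 → East (d²=2229.30)
P2 → Upper (d²=509.89)
P3 → East (d²=5541.32)
P4 → Outer (d²=65.48)
P5 → East (d²=1204.25)
P6 → Central (d²=3858.49)
P7 → East (d²=5174.60)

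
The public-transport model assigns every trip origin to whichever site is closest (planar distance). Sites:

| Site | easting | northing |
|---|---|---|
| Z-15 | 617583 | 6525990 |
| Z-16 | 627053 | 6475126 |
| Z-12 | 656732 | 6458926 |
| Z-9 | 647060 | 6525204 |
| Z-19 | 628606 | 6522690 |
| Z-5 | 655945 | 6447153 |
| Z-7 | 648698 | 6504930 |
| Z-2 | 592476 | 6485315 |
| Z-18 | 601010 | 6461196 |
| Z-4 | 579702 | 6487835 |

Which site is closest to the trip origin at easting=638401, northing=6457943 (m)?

Z-12

Squared distances to each site:
Z-15: 5063783333.000; Z-16: 424032593.000; Z-12: 336991850.000; Z-9: 4599020402.000; Z-19: 4288116034.000; Z-5: 424216036.000; Z-7: 2313806378.000; Z-2: 2858332009.000; Z-18: 1408668890.000; Z-4: 4339104265.000.
Minimum at Z-12.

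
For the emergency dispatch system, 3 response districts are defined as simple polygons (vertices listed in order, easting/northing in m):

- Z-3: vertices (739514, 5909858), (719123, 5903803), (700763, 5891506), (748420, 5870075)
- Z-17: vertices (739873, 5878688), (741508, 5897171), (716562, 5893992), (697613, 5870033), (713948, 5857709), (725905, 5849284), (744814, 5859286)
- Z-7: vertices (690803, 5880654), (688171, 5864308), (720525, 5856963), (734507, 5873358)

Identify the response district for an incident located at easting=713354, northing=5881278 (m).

Cast a ray rightward from (713354, 5881278). For each polygon, the edges (by vertex number in listed order) whose endpoints lie on opposite sides of northing = 5881278, where each meets that height, and whether that is right or left of the point:
Z-3: 3–4 at easting≈723507.4 (right), 4–1 at easting≈745912.0 (right) → 2 crossings.
Z-17: 1–2 at easting≈740102.1 (right), 3–4 at easting≈706506.6 (left) → 1 crossing.
Z-7: no edge straddles that height → 0 crossings.
Only Z-17 has an odd count, so the point is inside Z-17.

Z-17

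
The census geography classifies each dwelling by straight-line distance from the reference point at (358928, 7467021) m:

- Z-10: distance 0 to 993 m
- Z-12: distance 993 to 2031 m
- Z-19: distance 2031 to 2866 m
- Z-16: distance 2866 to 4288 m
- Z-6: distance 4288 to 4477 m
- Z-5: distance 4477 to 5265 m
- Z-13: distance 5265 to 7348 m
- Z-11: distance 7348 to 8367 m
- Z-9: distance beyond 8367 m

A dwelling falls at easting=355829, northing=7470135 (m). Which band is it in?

Z-6

Distance = √((355829−358928)² + (7470135−7467021)²) = √(9603801.000 + 9696996.000) = 4393.267 m.
4288 ≤ 4393.267 < 4477 → Z-6.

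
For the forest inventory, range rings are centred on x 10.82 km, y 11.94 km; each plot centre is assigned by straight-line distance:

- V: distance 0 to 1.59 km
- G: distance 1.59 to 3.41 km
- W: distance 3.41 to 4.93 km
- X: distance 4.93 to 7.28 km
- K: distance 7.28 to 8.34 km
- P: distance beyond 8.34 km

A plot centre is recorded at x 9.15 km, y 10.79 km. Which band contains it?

G

Distance = √((9.15−10.82)² + (10.79−11.94)²) = √(2.789 + 1.323) = 2.028 km.
1.59 ≤ 2.028 < 3.41 → G.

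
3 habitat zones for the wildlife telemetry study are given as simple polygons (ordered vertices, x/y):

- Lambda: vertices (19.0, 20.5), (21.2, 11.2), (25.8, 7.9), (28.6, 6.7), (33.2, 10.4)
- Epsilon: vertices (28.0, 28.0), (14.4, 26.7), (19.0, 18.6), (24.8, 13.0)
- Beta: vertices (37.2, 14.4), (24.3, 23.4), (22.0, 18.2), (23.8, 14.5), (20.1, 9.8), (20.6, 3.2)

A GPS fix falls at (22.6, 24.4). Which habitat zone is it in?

Cast a ray rightward from (22.6, 24.4). For each polygon, the edges (by vertex number in listed order) whose endpoints lie on opposite sides of y = 24.4, where each meets that height, and whether that is right or left of the point:
Lambda: no edge straddles that height → 0 crossings.
Epsilon: 2–3 at x≈15.71 (left), 4–1 at x≈27.23 (right) → 1 crossing.
Beta: no edge straddles that height → 0 crossings.
Only Epsilon has an odd count, so the point is inside Epsilon.

Epsilon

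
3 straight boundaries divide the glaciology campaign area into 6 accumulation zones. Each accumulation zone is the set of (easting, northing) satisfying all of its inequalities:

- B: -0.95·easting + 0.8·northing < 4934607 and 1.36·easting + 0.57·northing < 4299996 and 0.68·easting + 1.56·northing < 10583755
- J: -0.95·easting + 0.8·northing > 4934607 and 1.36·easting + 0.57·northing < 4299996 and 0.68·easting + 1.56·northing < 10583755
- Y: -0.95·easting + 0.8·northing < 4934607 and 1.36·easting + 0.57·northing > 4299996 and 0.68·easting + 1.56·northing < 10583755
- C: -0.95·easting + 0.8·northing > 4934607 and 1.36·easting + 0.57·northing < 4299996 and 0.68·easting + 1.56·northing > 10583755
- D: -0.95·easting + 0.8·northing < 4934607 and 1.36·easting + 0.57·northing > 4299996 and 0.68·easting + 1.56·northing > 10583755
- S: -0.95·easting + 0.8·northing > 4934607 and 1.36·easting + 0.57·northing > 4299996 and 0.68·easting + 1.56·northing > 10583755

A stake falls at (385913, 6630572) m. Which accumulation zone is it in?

-0.95·385913 + 0.8·6630572 = 4937840.250, which is > 4934607
1.36·385913 + 0.57·6630572 = 4304267.720, which is > 4299996
0.68·385913 + 1.56·6630572 = 10606113.160, which is > 10583755
This sign pattern matches S.

S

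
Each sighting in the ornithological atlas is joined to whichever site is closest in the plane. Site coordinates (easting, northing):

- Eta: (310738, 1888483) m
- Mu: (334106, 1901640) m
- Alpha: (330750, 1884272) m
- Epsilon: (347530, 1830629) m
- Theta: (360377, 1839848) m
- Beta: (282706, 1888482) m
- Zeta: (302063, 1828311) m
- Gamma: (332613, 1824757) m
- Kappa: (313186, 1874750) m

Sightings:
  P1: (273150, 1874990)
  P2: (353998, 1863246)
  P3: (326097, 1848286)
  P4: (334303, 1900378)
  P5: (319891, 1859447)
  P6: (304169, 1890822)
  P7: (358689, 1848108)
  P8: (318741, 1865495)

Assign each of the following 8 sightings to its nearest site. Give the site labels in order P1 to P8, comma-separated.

P1 → Beta (d²=273351200.00)
P2 → Theta (d²=588158045.00)
P3 → Gamma (d²=596072097.00)
P4 → Mu (d²=1631453.00)
P5 → Kappa (d²=279138834.00)
P6 → Eta (d²=48622682.00)
P7 → Theta (d²=71076944.00)
P8 → Kappa (d²=116513050.00)

Beta, Theta, Gamma, Mu, Kappa, Eta, Theta, Kappa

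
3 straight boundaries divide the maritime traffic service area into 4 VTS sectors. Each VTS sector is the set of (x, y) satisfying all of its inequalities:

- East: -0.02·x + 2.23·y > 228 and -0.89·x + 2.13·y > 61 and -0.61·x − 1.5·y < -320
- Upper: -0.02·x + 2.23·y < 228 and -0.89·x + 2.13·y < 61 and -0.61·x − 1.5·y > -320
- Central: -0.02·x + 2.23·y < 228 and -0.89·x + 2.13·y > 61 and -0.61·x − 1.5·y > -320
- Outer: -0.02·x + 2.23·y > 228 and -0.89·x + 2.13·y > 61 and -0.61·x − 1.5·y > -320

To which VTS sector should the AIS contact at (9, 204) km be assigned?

Outer

-0.02·9 + 2.23·204 = 454.740, which is > 228
-0.89·9 + 2.13·204 = 426.510, which is > 61
-0.61·9 − 1.5·204 = -311.490, which is > -320
This sign pattern matches Outer.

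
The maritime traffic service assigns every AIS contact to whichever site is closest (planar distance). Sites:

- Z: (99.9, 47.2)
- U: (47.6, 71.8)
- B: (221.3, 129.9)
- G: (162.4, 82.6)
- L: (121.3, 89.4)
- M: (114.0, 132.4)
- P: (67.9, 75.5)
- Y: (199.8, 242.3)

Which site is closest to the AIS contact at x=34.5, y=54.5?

U

Squared distances to each site:
Z: 4330.450; U: 470.900; B: 40579.400; G: 17148.020; L: 8752.250; M: 12388.660; P: 1556.560; Y: 62592.930.
Minimum at U.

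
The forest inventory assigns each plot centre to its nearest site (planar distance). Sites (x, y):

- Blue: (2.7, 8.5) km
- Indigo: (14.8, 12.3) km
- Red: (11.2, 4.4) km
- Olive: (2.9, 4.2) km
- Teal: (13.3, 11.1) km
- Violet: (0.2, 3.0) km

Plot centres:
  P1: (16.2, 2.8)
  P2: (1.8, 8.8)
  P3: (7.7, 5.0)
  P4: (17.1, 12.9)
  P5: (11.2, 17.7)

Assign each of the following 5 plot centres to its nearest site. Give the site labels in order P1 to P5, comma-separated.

P1 → Red (d²=27.56)
P2 → Blue (d²=0.90)
P3 → Red (d²=12.61)
P4 → Indigo (d²=5.65)
P5 → Indigo (d²=42.12)

Red, Blue, Red, Indigo, Indigo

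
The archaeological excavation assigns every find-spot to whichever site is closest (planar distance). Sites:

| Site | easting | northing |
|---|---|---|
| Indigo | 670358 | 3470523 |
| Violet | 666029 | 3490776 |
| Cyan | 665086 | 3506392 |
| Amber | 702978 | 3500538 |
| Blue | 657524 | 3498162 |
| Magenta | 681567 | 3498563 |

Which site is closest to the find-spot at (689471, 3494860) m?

Squared distances to each site:
Indigo: 957596338.000; Violet: 566206420.000; Cyan: 727615249.000; Amber: 214678733.000; Blue: 1031514013.000; Magenta: 76185425.000.
Minimum at Magenta.

Magenta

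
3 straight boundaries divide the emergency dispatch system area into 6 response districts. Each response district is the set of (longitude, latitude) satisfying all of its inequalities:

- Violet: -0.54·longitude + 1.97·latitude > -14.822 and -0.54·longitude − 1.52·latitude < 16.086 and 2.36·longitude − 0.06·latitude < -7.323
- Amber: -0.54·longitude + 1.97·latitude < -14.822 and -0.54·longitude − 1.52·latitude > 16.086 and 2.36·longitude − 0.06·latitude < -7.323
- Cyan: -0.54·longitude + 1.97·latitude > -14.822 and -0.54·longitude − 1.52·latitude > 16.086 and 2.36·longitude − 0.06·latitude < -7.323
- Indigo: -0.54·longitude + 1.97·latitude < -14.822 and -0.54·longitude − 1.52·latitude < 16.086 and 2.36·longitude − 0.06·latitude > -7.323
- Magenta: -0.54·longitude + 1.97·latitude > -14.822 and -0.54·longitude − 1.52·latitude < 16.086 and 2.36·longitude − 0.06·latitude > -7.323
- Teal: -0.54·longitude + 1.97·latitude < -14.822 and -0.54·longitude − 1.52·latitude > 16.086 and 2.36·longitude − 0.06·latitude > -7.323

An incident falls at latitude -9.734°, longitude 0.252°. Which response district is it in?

-0.54·0.252 + 1.97·-9.734 = -19.312, which is < -14.822
-0.54·0.252 − 1.52·-9.734 = 14.660, which is < 16.086
2.36·0.252 − 0.06·-9.734 = 1.179, which is > -7.323
This sign pattern matches Indigo.

Indigo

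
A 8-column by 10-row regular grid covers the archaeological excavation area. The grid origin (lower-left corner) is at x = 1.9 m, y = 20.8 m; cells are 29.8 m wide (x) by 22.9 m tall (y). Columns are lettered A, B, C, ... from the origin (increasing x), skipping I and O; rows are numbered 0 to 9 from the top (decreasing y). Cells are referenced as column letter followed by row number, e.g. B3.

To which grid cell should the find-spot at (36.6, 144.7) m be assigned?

Column index: ⌊(36.6 − 1.9) / 29.8⌋ = ⌊1.164⌋ = 1 → column B
Row offset from origin: ⌊(144.7 − 20.8) / 22.9⌋ = ⌊5.410⌋ = 5 → row 4 (counted from top)

B4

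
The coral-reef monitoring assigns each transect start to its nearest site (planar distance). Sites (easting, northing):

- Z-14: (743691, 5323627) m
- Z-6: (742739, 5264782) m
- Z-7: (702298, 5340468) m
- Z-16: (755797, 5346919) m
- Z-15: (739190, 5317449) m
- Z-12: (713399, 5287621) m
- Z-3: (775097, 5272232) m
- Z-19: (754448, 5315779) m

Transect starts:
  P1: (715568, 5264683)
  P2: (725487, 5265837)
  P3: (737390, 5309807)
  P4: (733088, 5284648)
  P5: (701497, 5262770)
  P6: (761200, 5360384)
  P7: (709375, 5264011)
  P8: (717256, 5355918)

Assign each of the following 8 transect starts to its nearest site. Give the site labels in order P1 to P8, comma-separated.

P1 → Z-12 (d²=530856405.00)
P2 → Z-6 (d²=298744529.00)
P3 → Z-15 (d²=61640164.00)
P4 → Z-12 (d²=396495450.00)
P5 → Z-12 (d²=759229805.00)
P6 → Z-16 (d²=210498634.00)
P7 → Z-12 (d²=573624676.00)
P8 → Z-7 (d²=462444264.00)

Z-12, Z-6, Z-15, Z-12, Z-12, Z-16, Z-12, Z-7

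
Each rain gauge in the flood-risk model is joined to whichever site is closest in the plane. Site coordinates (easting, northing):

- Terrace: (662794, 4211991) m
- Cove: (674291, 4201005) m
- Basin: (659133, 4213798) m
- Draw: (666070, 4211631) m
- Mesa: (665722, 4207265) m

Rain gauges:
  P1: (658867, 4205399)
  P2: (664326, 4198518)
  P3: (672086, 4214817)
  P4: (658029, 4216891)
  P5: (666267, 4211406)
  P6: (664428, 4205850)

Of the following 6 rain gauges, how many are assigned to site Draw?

2

P1 → Mesa
P2 → Mesa
P3 → Draw
P4 → Basin
P5 → Draw
P6 → Mesa
2 of the 6 go to Draw.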